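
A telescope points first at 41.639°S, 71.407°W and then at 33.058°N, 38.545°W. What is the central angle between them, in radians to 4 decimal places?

1.4064 rad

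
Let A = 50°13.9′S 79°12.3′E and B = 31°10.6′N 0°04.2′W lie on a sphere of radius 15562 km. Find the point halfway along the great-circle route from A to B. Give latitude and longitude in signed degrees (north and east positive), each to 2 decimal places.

Central angle δ = 1.8714 rad. Interpolating on the sphere with fraction f = 0.5:
P = [sin((1−f)δ)·A + sin(fδ)·B] / sin δ = 0.8428·A + 0.8428·B in Cartesian coordinates,
giving P = (0.8220, 0.5287, -0.2115), i.e. latitude -12.21°, longitude 32.75°.

-12.21°, 32.75°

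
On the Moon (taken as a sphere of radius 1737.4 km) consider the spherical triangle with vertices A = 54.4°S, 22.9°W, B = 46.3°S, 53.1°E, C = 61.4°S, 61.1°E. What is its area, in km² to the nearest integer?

319657 km²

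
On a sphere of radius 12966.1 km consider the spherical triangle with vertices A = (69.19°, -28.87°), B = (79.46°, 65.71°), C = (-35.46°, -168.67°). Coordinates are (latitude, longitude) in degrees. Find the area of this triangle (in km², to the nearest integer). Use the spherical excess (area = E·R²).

162684073 km²

Side lengths (central angles): a = 2.2878, b = 2.4392, c = 0.4182 rad; semiperimeter s = 2.5726.
By l'Huilier's theorem, tan(E/4) = √[tan(s/2) tan((s−a)/2) tan((s−b)/2) tan((s−c)/2)], giving spherical excess E = 0.9677 rad.
Area = E·R² = 0.9677 × (12966.1)² ≈ 162684073 km².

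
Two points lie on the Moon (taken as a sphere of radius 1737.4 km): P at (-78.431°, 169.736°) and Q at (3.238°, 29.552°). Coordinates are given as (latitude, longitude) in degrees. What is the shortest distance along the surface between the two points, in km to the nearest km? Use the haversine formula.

3095 km

Let φ₁ = -1.3689 rad, φ₂ = 0.0565 rad, and Δλ = -2.4467 rad.
Haversine: a = sin²(Δφ/2) + cos φ₁ cos φ₂ sin²(Δλ/2) = 0.4276 + (0.2005)(0.9984)(0.8841) = 0.60457.
Central angle c = 2·arcsin(√a) = 1.78148 rad.
Distance = R·c = 1737.4 × 1.7815 ≈ 3095 km.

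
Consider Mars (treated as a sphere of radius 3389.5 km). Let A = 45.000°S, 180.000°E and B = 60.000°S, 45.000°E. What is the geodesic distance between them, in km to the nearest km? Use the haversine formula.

4067 km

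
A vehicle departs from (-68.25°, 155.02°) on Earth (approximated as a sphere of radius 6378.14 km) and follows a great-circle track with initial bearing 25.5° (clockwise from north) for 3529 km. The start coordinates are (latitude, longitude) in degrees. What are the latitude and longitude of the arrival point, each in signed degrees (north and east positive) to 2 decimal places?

-37.91°, 171.68°

Angular distance δ = d/R = 3529/6378.14 = 0.55330 rad; initial bearing θ = 0.4451 rad.
sin φ₂ = sin φ₁ cos δ + cos φ₁ sin δ cos θ = (-0.9288)(0.8508) + (0.3706)(0.5255)(0.9026) = -0.6145, so φ₂ = -37.91°.
Δλ = atan2(sin θ sin δ cos φ₁, cos δ − sin φ₁ sin φ₂) = atan2(0.0838, 0.2801) = 16.664°.
λ₂ = 155.020° + 16.664° = 171.68°.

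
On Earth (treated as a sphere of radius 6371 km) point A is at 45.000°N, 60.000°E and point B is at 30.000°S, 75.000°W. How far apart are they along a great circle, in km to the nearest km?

Let φ₁ = 0.7854 rad, φ₂ = -0.5236 rad, and Δλ = -2.3562 rad.
Haversine: a = sin²(Δφ/2) + cos φ₁ cos φ₂ sin²(Δλ/2) = 0.3706 + (0.7071)(0.8660)(0.8536) = 0.89328.
Central angle c = 2·arcsin(√a) = 2.47602 rad.
Distance = R·c = 6371 × 2.4760 ≈ 15775 km.

15775 km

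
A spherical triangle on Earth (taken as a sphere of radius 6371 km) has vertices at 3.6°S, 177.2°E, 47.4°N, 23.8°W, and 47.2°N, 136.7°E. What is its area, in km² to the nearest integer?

40652208 km²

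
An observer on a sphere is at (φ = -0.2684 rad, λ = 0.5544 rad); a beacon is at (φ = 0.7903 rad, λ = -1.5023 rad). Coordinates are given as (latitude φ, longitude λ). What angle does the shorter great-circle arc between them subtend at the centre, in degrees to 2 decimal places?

With latitudes φ₁ = -15.378°, φ₂ = 45.281° and longitude difference Δλ = -117.840°:
Haversine: a = sin²(Δφ/2) + cos φ₁ cos φ₂ sin²(Δλ/2) = 0.2550 + (0.9642)(0.7036)(0.7335) = 0.75264.
Central angle c = 2·arcsin(√a) = 2.10049 rad.
So the angular separation is 120.35°.

120.35°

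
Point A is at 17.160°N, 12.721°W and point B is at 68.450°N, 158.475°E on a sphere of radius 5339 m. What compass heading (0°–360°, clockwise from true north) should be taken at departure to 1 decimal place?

With φ₁ = 0.2995, φ₂ = 1.1947, Δλ = 2.9879 rad, the forward-azimuth formula gives
θ = atan2( sin Δλ cos φ₂ , cos φ₁ sin φ₂ − sin φ₁ cos φ₂ cos Δλ ) = atan2(0.0562, 0.9958) = 3.23°.
So the initial bearing is 3.2°.

3.2°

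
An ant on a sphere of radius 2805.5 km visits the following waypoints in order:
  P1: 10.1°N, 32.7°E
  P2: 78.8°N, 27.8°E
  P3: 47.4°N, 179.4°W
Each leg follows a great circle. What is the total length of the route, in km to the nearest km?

5949 km

Leg P1→P2: central angle 1.1998 rad, distance 3366.0 km.
Leg P2→P3: central angle 0.9208 rad, distance 2583.4 km.
Total: 3366.0 + 2583.4 ≈ 5949 km.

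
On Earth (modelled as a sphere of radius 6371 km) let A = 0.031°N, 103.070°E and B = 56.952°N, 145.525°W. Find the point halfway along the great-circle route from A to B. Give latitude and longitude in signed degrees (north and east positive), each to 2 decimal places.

The central angle between A and B is δ = 1.7707 rad.
With f = 0.5, the slerp weights are sin((1−f)δ)/sin δ = 0.7899 and sin(fδ)/sin δ = 0.7899.
Weighted sum of the unit vectors: (0.7899)·(-0.2261,0.9741,0.0005) + (0.7899)·(-0.4496,-0.3087,0.8382) = (-0.5337, 0.5256, 0.6625).
Converting back: φ = atan2(z, √(x²+y²)) = 41.49°, λ = atan2(y, x) = 135.44°.

41.49°, 135.44°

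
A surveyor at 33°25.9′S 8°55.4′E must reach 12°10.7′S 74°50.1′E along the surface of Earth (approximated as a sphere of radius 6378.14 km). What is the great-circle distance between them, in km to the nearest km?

With latitudes φ₁ = -33.432°, φ₂ = -12.178° and longitude difference Δλ = 65.912°:
cos c = sin φ₁ sin φ₂ + cos φ₁ cos φ₂ cos Δλ = (-0.5509)(-0.2110) + (0.8345)(0.9775)(0.4081) = 0.44917,
so c = arccos(0.44917) = 1.10496 rad.
Distance = R·c = 6378.14 × 1.1050 ≈ 7048 km.

7048 km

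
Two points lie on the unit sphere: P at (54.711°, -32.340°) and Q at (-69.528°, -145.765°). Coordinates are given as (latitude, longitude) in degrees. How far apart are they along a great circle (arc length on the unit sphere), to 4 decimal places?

In radians: φ₁ = 0.9549, φ₂ = -1.2135, Δλ = -113.425° = -1.9796 rad.
cos c = sin φ₁ sin φ₂ + cos φ₁ cos φ₂ cos Δλ = (0.8162)(-0.9368) + (0.5777)(0.3497)(-0.3975) = -0.84502,
so c = arccos(-0.84502) = 2.57740 rad.
On the unit sphere the arc length equals the central angle: 2.5774.

2.5774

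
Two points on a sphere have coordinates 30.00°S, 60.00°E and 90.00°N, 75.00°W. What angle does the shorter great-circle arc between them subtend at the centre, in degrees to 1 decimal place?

Let φ₁ = -0.5236 rad, φ₂ = 1.5708 rad, and Δλ = -2.3562 rad.
cos c = sin φ₁ sin φ₂ + cos φ₁ cos φ₂ cos Δλ = (-0.5000)(1.0000) + (0.8660)(0.0000)(-0.7071) = -0.50000,
so c = arccos(-0.50000) = 2.09440 rad.
So the angular separation is 120.0°.

120.0°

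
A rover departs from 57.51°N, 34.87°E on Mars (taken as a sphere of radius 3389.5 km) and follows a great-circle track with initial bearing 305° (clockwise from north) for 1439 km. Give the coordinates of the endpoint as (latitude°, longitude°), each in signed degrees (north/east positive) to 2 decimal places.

63.57°, -14.43°

Angular distance δ = d/R = 1439/3389.5 = 0.42455 rad; initial bearing θ = 5.3233 rad.
sin φ₂ = sin φ₁ cos δ + cos φ₁ sin δ cos θ = (0.8435)(0.9112) + (0.5372)(0.4119)(0.5736) = 0.8955, so φ₂ = 63.57°.
Δλ = atan2(sin θ sin δ cos φ₁, cos δ − sin φ₁ sin φ₂) = atan2(-0.1812, 0.1559) = -49.304°.
λ₂ = 34.870° − 49.304° = -14.43°.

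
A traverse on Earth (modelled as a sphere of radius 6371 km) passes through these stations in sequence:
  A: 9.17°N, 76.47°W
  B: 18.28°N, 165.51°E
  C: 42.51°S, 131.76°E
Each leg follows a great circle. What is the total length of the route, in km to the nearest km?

20155 km

Leg A→B: central angle 1.9718 rad, distance 12562.6 km.
Leg B→C: central angle 1.1917 rad, distance 7592.5 km.
Total: 12562.6 + 7592.5 ≈ 20155 km.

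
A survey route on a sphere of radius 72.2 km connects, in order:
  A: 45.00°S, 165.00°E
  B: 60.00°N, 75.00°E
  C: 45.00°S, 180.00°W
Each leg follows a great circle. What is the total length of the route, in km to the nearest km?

331 km

Leg A→B: central angle 2.2299 rad, distance 161.0 km.
Leg B→C: central angle 2.3516 rad, distance 169.8 km.
Total: 161.0 + 169.8 ≈ 331 km.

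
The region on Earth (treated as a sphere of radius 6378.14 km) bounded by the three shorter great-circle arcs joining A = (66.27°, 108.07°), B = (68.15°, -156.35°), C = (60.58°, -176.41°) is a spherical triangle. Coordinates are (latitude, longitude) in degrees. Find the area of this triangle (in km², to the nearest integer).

2336793 km²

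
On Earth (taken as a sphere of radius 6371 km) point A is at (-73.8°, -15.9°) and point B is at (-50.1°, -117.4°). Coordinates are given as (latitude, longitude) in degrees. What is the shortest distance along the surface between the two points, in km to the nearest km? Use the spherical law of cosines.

Let φ₁ = -1.2881 rad, φ₂ = -0.8744 rad, and Δλ = -1.7715 rad.
cos c = sin φ₁ sin φ₂ + cos φ₁ cos φ₂ cos Δλ = (-0.9603)(-0.7672) + (0.2790)(0.6414)(-0.1994) = 0.70103,
so c = arccos(0.70103) = 0.79396 rad.
Distance = R·c = 6371 × 0.7940 ≈ 5058 km.

5058 km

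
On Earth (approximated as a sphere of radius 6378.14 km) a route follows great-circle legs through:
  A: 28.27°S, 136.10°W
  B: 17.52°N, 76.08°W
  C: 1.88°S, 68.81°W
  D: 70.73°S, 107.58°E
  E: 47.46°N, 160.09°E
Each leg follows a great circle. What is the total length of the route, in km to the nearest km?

36288 km

Leg A→B: central angle 1.2900 rad, distance 8227.9 km.
Leg B→C: central angle 0.3610 rad, distance 2302.2 km.
Leg C→D: central angle 1.8736 rad, distance 11950.2 km.
Leg D→E: central angle 2.1648 rad, distance 13807.7 km.
Total: 8227.9 + 2302.2 + 11950.2 + 13807.7 ≈ 36288 km.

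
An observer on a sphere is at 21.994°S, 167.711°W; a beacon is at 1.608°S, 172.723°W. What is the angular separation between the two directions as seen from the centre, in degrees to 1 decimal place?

21.0°

Let φ₁ = -0.3839 rad, φ₂ = -0.0281 rad, and Δλ = -0.0875 rad.
cos c = sin φ₁ sin φ₂ + cos φ₁ cos φ₂ cos Δλ = (-0.3745)(-0.0281) + (0.9272)(0.9996)(0.9962) = 0.93382,
so c = arccos(0.93382) = 0.36584 rad.
So the angular separation is 21.0°.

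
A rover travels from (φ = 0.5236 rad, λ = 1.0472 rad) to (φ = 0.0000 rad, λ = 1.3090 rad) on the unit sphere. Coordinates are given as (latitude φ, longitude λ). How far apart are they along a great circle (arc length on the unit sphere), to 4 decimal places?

In radians: φ₁ = 0.5236, φ₂ = 0.0000, Δλ = 15.000° = 0.2618 rad.
cos c = sin φ₁ sin φ₂ + cos φ₁ cos φ₂ cos Δλ = (0.5000)(0.0000) + (0.8660)(1.0000)(0.9659) = 0.83652,
so c = arccos(0.83652) = 0.57990 rad.
On the unit sphere the arc length equals the central angle: 0.5799.

0.5799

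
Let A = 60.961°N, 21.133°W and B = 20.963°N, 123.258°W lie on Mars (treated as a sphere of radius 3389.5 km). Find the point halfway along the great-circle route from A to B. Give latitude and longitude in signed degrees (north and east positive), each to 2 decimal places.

Central angle δ = 1.3515 rad. Interpolating on the sphere with fraction f = 0.5:
P = [sin((1−f)δ)·A + sin(fδ)·B] / sin δ = 0.6408·A + 0.6408·B in Cartesian coordinates,
giving P = (-0.0380, -0.6125, 0.7895), i.e. latitude 52.14°, longitude -93.55°.

52.14°, -93.55°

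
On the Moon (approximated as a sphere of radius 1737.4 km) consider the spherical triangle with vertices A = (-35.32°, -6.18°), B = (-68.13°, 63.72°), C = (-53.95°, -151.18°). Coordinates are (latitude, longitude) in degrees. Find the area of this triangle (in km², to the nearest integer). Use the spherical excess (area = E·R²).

1447778 km²

Side lengths (central angles): a = 0.9636, b = 1.4966, c = 0.8750 rad; semiperimeter s = 1.6676.
By l'Huilier's theorem, tan(E/4) = √[tan(s/2) tan((s−a)/2) tan((s−b)/2) tan((s−c)/2)], giving spherical excess E = 0.4796 rad.
Area = E·R² = 0.4796 × (1737.4)² ≈ 1447778 km².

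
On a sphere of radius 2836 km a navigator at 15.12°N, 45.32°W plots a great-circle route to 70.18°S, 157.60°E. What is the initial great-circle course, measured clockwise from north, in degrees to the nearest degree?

189°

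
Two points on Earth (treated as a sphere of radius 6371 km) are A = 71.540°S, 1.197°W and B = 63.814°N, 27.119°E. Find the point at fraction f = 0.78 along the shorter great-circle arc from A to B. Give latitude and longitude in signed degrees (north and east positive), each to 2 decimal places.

34.10°, 19.50°

Central angle δ = 2.3865 rad. Interpolating on the sphere with fraction f = 0.78:
P = [sin((1−f)δ)·A + sin(fδ)·B] / sin δ = 0.7313·A + 1.3978·B in Cartesian coordinates,
giving P = (0.7805, 0.2763, 0.5607), i.e. latitude 34.10°, longitude 19.50°.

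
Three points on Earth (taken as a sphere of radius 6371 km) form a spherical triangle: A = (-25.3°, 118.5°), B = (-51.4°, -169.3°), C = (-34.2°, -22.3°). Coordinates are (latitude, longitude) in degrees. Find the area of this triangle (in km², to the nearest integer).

48155940 km²

Side lengths (central angles): a = 1.5643, b = 1.9169, c = 1.0398 rad; semiperimeter s = 2.2605.
By l'Huilier's theorem, tan(E/4) = √[tan(s/2) tan((s−a)/2) tan((s−b)/2) tan((s−c)/2)], giving spherical excess E = 1.1864 rad.
Area = E·R² = 1.1864 × (6371)² ≈ 48155940 km².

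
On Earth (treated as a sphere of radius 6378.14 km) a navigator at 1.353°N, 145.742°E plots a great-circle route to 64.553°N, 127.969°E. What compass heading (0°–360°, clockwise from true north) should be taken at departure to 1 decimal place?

351.6°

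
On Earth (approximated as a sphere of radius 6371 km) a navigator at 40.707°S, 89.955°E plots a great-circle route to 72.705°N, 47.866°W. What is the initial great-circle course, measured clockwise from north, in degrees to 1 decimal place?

With φ₁ = -0.7105, φ₂ = 1.2689, Δλ = -2.4054 rad, the forward-azimuth formula gives
θ = atan2( sin Δλ cos φ₂ , cos φ₁ sin φ₂ − sin φ₁ cos φ₂ cos Δλ ) = atan2(-0.1996, 0.5801) = -18.99°.
Adding 360° brings this into [0°, 360°): 341.0°.

341.0°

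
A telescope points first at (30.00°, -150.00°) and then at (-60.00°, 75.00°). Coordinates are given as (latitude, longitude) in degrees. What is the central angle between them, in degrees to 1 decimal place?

137.7°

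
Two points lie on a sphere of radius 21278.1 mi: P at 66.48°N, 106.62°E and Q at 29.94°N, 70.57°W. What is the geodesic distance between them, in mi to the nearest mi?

31030 mi

With latitudes φ₁ = 66.480°, φ₂ = 29.940° and longitude difference Δλ = -177.190°:
cos c = sin φ₁ sin φ₂ + cos φ₁ cos φ₂ cos Δλ = (0.9169)(0.4991) + (0.3991)(0.8665)(-0.9988) = 0.11223,
so c = arccos(0.11223) = 1.45833 rad.
Distance = R·c = 21278.1 × 1.4583 ≈ 31030 mi.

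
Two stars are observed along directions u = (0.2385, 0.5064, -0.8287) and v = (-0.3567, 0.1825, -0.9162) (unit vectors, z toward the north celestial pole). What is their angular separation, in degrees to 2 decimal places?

u·v = 0.7666; |u| = 1.0000, |v| = 1.0000.
cos θ = (u·v)/(|u||v|) = 0.7666, so θ = 39.95°.

39.95°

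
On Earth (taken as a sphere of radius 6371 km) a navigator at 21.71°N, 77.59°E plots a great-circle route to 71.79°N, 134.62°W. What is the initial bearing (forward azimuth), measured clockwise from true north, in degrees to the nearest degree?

Δλ = 147.790° = 2.5794 rad.
y = sin Δλ · cos φ₂ = (0.5330)(0.3125) = 0.1666
x = cos φ₁ sin φ₂ − sin φ₁ cos φ₂ cos Δλ = (0.9291)(0.9499) − (0.3699)(0.3125)(-0.8461) = 0.9803
θ = atan2(y, x) = 9.64°, so the bearing is 10°.

10°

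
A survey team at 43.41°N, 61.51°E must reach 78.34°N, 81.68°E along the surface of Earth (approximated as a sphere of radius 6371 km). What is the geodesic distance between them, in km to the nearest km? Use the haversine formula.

3983 km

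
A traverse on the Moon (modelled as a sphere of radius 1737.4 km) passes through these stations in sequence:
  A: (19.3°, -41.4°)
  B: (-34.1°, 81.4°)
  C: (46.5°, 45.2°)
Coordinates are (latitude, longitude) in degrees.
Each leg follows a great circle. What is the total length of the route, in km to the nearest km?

Leg A→B: central angle 2.2252 rad, distance 3866.0 km.
Leg B→C: central angle 1.5175 rad, distance 2636.5 km.
Total: 3866.0 + 2636.5 ≈ 6502 km.

6502 km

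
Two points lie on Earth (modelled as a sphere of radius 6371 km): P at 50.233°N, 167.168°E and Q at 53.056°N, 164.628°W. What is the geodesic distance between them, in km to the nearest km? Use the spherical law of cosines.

With latitudes φ₁ = 50.233°, φ₂ = 53.056° and longitude difference Δλ = 28.204°:
cos c = sin φ₁ sin φ₂ + cos φ₁ cos φ₂ cos Δλ = (0.7687)(0.7992) + (0.6397)(0.6010)(0.8813) = 0.95314,
so c = arccos(0.95314) = 0.30735 rad.
Distance = R·c = 6371 × 0.3073 ≈ 1958 km.

1958 km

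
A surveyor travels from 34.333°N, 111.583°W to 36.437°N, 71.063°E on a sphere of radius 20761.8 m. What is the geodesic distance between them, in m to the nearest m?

In radians: φ₁ = 0.5992, φ₂ = 0.6359, Δλ = -177.354° = -3.0954 rad.
cos c = sin φ₁ sin φ₂ + cos φ₁ cos φ₂ cos Δλ = (0.5640)(0.5939) + (0.8258)(0.8045)(-0.9989) = -0.32865,
so c = arccos(-0.32865) = 1.90567 rad.
Distance = R·c = 20761.8 × 1.9057 ≈ 39565 m.

39565 m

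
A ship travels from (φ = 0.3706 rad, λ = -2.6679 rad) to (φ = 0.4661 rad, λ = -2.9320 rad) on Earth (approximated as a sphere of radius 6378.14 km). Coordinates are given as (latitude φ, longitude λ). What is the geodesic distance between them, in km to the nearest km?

Let φ₁ = 0.3706 rad, φ₂ = 0.4661 rad, and Δλ = -0.2641 rad.
cos c = sin φ₁ sin φ₂ + cos φ₁ cos φ₂ cos Δλ = (0.3622)(0.4494) + (0.9321)(0.8933)(0.9653) = 0.96657,
so c = arccos(0.96657) = 0.25929 rad.
Distance = R·c = 6378.14 × 0.2593 ≈ 1654 km.

1654 km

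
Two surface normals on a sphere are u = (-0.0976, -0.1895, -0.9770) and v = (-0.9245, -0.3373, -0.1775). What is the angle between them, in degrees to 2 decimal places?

u·v = 0.3276; |u| = 1.0000, |v| = 1.0000.
cos θ = (u·v)/(|u||v|) = 0.3276, so θ = 70.88°.

70.88°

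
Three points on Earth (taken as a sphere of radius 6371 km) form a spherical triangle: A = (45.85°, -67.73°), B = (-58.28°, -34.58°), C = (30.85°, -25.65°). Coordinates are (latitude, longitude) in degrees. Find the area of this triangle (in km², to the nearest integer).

25537479 km²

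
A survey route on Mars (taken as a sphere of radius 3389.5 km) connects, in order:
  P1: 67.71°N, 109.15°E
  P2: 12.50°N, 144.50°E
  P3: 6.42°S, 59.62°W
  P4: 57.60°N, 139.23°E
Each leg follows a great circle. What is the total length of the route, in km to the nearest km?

20235 km

Leg P1→P2: central angle 1.0445 rad, distance 3540.5 km.
Leg P2→P3: central angle 2.7133 rad, distance 9196.7 km.
Leg P3→P4: central angle 2.2122 rad, distance 7498.2 km.
Total: 3540.5 + 9196.7 + 7498.2 ≈ 20235 km.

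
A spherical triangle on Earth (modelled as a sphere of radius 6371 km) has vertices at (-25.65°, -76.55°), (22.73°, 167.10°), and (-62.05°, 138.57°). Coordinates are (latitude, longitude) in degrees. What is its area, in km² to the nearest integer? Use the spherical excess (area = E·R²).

81268942 km²

Side lengths (central angles): a = 1.5323, b = 1.5340, c = 2.1368 rad; semiperimeter s = 2.6016.
By l'Huilier's theorem, tan(E/4) = √[tan(s/2) tan((s−a)/2) tan((s−b)/2) tan((s−c)/2)], giving spherical excess E = 2.0022 rad.
Area = E·R² = 2.0022 × (6371)² ≈ 81268942 km².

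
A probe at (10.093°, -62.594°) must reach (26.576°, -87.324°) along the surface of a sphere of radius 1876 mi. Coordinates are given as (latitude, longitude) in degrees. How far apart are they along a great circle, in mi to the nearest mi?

936 mi

With latitudes φ₁ = 10.093°, φ₂ = 26.576° and longitude difference Δλ = -24.730°:
Haversine: a = sin²(Δφ/2) + cos φ₁ cos φ₂ sin²(Δλ/2) = 0.0205 + (0.9845)(0.8943)(0.0459) = 0.06092.
Central angle c = 2·arcsin(√a) = 0.49881 rad.
Distance = R·c = 1876 × 0.4988 ≈ 936 mi.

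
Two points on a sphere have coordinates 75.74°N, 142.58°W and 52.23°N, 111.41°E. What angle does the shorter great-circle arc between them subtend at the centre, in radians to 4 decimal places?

0.7605 rad

With latitudes φ₁ = 75.740°, φ₂ = 52.230° and longitude difference Δλ = -106.010°:
Haversine: a = sin²(Δφ/2) + cos φ₁ cos φ₂ sin²(Δλ/2) = 0.0415 + (0.2463)(0.6125)(0.6379) = 0.13775.
Central angle c = 2·arcsin(√a) = 0.76048 rad.
So the angular separation is 0.7605 rad.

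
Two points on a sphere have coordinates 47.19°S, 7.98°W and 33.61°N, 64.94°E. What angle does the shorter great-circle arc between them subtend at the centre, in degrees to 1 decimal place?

103.9°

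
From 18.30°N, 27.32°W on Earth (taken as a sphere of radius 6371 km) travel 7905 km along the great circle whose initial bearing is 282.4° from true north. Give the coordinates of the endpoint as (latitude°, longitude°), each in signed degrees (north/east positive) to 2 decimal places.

Angular distance δ = d/R = 7905/6371 = 1.24078 rad; initial bearing θ = 4.9288 rad.
sin φ₂ = sin φ₁ cos δ + cos φ₁ sin δ cos θ = (0.3140)(0.3241) + (0.9494)(0.9460)(0.2147) = 0.2946, so φ₂ = 17.14°.
Δλ = atan2(sin θ sin δ cos φ₁, cos δ − sin φ₁ sin φ₂) = atan2(-0.8772, 0.2315) = -75.214°.
λ₂ = -27.320° − 75.214° = -102.53°.

17.14°, -102.53°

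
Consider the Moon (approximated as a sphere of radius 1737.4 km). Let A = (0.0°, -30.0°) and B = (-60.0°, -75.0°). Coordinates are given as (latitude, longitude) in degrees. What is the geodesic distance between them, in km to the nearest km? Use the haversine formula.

2101 km

With latitudes φ₁ = 0.000°, φ₂ = -60.000° and longitude difference Δλ = -45.000°:
Haversine: a = sin²(Δφ/2) + cos φ₁ cos φ₂ sin²(Δλ/2) = 0.2500 + (1.0000)(0.5000)(0.1464) = 0.32322.
Central angle c = 2·arcsin(√a) = 1.20943 rad.
Distance = R·c = 1737.4 × 1.2094 ≈ 2101 km.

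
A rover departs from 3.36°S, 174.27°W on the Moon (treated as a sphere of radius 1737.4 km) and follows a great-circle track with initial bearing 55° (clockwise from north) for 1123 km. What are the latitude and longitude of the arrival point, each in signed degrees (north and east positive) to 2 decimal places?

Angular distance δ = d/R = 1123/1737.4 = 0.64637 rad; initial bearing θ = 0.9599 rad.
sin φ₂ = sin φ₁ cos δ + cos φ₁ sin δ cos θ = (-0.0586)(0.7983) + (0.9983)(0.6023)(0.5736) = 0.2981, so φ₂ = 17.34°.
Δλ = atan2(sin θ sin δ cos φ₁, cos δ − sin φ₁ sin φ₂) = atan2(0.4925, 0.8157) = 31.122°.
λ₂ = -174.270° + 31.122° = -143.15°.

17.34°, -143.15°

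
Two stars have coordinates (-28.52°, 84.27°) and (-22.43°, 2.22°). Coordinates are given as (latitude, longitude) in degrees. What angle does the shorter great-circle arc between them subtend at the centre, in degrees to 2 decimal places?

72.87°

In radians: φ₁ = -0.4978, φ₂ = -0.3915, Δλ = -82.050° = -1.4320 rad.
Haversine: a = sin²(Δφ/2) + cos φ₁ cos φ₂ sin²(Δλ/2) = 0.0028 + (0.8787)(0.9243)(0.4308) = 0.35274.
Central angle c = 2·arcsin(√a) = 1.27185 rad.
So the angular separation is 72.87°.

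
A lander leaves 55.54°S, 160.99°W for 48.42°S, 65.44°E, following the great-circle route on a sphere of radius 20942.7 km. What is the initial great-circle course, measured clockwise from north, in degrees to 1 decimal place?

211.0°

With φ₁ = -0.9694, φ₂ = -0.8451, Δλ = -2.3312 rad, the forward-azimuth formula gives
θ = atan2( sin Δλ cos φ₂ , cos φ₁ sin φ₂ − sin φ₁ cos φ₂ cos Δλ ) = atan2(-0.4808, -0.8004) = -149.00°.
Adding 360° brings this into [0°, 360°): 211.0°.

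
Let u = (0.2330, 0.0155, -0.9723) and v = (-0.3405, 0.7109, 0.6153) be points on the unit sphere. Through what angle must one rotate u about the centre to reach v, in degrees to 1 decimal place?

131.8°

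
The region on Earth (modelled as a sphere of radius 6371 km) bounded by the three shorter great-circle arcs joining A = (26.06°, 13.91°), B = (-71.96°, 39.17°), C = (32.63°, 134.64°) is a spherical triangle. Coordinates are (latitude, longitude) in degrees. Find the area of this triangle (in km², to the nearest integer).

Side lengths (central angles): a = 2.1383, b = 1.7211, c = 1.7377 rad; semiperimeter s = 2.7986.
By l'Huilier's theorem, tan(E/4) = √[tan(s/2) tan((s−a)/2) tan((s−b)/2) tan((s−c)/2)], giving spherical excess E = 2.7775 rad.
Area = E·R² = 2.7775 × (6371)² ≈ 112737980 km².

112737980 km²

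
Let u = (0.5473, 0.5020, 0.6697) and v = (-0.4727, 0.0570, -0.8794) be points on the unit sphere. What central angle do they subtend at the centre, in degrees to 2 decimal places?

u·v = -0.8190; |u| = 1.0000, |v| = 1.0000.
cos θ = (u·v)/(|u||v|) = -0.8190, so θ = 144.98°.

144.98°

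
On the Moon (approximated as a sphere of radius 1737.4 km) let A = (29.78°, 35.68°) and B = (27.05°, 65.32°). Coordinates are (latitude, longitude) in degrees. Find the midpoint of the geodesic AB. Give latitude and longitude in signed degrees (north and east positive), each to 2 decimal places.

The central angle between A and B is δ = 0.4562 rad.
With f = 0.5, the slerp weights are sin((1−f)δ)/sin δ = 0.5133 and sin(fδ)/sin δ = 0.5133.
Weighted sum of the unit vectors: (0.5133)·(0.7050,0.5062,0.4967) + (0.5133)·(0.3719,0.8093,0.4548) = (0.5528, 0.6752, 0.4884).
Converting back: φ = atan2(z, √(x²+y²)) = 29.23°, λ = atan2(y, x) = 50.70°.

29.23°, 50.70°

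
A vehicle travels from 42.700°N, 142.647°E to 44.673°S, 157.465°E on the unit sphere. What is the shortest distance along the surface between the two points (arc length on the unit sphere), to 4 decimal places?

1.5423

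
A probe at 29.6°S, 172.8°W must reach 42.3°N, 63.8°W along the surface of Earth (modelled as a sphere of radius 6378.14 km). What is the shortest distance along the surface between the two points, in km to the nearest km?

13671 km

In radians: φ₁ = -0.5166, φ₂ = 0.7383, Δλ = 109.000° = 1.9024 rad.
cos c = sin φ₁ sin φ₂ + cos φ₁ cos φ₂ cos Δλ = (-0.4939)(0.6730) + (0.8695)(0.7396)(-0.3256) = -0.54180,
so c = arccos(-0.54180) = 2.14338 rad.
Distance = R·c = 6378.14 × 2.1434 ≈ 13671 km.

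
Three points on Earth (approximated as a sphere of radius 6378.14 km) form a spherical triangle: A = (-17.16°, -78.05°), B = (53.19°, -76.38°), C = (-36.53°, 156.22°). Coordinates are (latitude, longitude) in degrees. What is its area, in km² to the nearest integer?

90801715 km²

Side lengths (central angles): a = 2.4481, b = 1.8470, c = 1.2281 rad; semiperimeter s = 2.7616.
By l'Huilier's theorem, tan(E/4) = √[tan(s/2) tan((s−a)/2) tan((s−b)/2) tan((s−c)/2)], giving spherical excess E = 2.2321 rad.
Area = E·R² = 2.2321 × (6378.14)² ≈ 90801715 km².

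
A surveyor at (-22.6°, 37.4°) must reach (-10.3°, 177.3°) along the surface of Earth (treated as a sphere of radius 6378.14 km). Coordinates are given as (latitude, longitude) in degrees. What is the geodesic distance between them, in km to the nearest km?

Let φ₁ = -0.3944 rad, φ₂ = -0.1798 rad, and Δλ = 2.4417 rad.
Haversine: a = sin²(Δφ/2) + cos φ₁ cos φ₂ sin²(Δλ/2) = 0.0115 + (0.9232)(0.9839)(0.8825) = 0.81305.
Central angle c = 2·arcsin(√a) = 2.24733 rad.
Distance = R·c = 6378.14 × 2.2473 ≈ 14334 km.

14334 km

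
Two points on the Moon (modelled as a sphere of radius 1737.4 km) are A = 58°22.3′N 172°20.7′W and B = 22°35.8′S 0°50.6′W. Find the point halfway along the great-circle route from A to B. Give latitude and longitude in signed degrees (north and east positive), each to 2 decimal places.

48.60°, -11.69°

The central angle between A and B is δ = 2.5082 rad.
With f = 0.5, the slerp weights are sin((1−f)δ)/sin δ = 1.6054 and sin(fδ)/sin δ = 1.6054.
Weighted sum of the unit vectors: (1.6054)·(-0.5197,-0.0699,0.8515) + (1.6054)·(0.9231,-0.0136,-0.3842) = (0.6476, -0.1340, 0.7501).
Converting back: φ = atan2(z, √(x²+y²)) = 48.60°, λ = atan2(y, x) = -11.69°.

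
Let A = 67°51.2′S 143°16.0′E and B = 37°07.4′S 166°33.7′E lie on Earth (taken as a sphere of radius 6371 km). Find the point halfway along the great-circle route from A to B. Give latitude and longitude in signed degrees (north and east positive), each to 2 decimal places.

Central angle δ = 0.5825 rad. Interpolating on the sphere with fraction f = 0.5:
P = [sin((1−f)δ)·A + sin(fδ)·B] / sin δ = 0.5220·A + 0.5220·B in Cartesian coordinates,
giving P = (-0.5625, 0.2144, -0.7985), i.e. latitude -52.99°, longitude 159.13°.

-52.99°, 159.13°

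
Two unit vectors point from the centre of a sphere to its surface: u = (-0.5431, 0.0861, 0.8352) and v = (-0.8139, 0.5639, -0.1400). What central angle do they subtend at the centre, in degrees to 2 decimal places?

u·v = 0.3737; |u| = 1.0000, |v| = 1.0000.
cos θ = (u·v)/(|u||v|) = 0.3737, so θ = 68.06°.

68.06°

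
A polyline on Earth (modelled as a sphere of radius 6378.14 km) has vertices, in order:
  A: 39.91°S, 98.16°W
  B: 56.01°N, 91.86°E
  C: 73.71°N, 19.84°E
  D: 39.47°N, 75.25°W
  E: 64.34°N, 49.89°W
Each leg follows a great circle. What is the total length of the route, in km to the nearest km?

30917 km

Leg A→B: central angle 2.8379 rad, distance 18100.5 km.
Leg B→C: central angle 0.5656 rad, distance 3607.6 km.
Leg C→D: central angle 0.9386 rad, distance 5986.3 km.
Leg D→E: central angle 0.5053 rad, distance 3222.6 km.
Total: 18100.5 + 3607.6 + 5986.3 + 3222.6 ≈ 30917 km.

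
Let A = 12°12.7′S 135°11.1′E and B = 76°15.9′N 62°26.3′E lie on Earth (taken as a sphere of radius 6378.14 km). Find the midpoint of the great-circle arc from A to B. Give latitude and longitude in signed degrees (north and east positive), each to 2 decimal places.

35.33°, 122.97°

The central angle between A and B is δ = 1.7079 rad.
With f = 0.5, the slerp weights are sin((1−f)δ)/sin δ = 0.7610 and sin(fδ)/sin δ = 0.7610.
Weighted sum of the unit vectors: (0.7610)·(-0.6933,0.6889,-0.2115) + (0.7610)·(0.1099,0.2105,0.9714) = (-0.4440, 0.6844, 0.5783).
Converting back: φ = atan2(z, √(x²+y²)) = 35.33°, λ = atan2(y, x) = 122.97°.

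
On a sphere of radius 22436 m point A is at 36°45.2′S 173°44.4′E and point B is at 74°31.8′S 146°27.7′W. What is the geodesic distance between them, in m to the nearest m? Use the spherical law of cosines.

16522 m

With latitudes φ₁ = -36.753°, φ₂ = -74.530° and longitude difference Δλ = 39.798°:
cos c = sin φ₁ sin φ₂ + cos φ₁ cos φ₂ cos Δλ = (-0.5984)(-0.9638) + (0.8012)(0.2667)(0.7683) = 0.74089,
so c = arccos(0.74089) = 0.73640 rad.
Distance = R·c = 22436 × 0.7364 ≈ 16522 m.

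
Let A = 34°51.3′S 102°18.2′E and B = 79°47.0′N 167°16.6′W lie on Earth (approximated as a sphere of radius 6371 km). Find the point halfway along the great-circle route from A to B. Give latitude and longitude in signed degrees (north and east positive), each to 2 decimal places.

26.21°, 114.52°

Central angle δ = 2.1694 rad. Interpolating on the sphere with fraction f = 0.5:
P = [sin((1−f)δ)·A + sin(fδ)·B] / sin δ = 1.0703·A + 1.0703·B in Cartesian coordinates,
giving P = (-0.3723, 0.8163, 0.4416), i.e. latitude 26.21°, longitude 114.52°.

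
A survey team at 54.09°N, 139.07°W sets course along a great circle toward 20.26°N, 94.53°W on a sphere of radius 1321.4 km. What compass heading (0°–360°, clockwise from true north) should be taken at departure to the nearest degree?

117°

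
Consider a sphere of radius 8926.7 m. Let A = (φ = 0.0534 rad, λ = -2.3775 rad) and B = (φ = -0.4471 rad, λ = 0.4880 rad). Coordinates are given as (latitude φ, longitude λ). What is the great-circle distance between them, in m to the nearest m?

With latitudes φ₁ = 3.060°, φ₂ = -25.617° and longitude difference Δλ = 164.181°:
cos c = sin φ₁ sin φ₂ + cos φ₁ cos φ₂ cos Δλ = (0.0534)(-0.4324) + (0.9986)(0.9017)(-0.9621) = -0.88940,
so c = arccos(-0.88940) = 2.66682 rad.
Distance = R·c = 8926.7 × 2.6668 ≈ 23806 m.

23806 m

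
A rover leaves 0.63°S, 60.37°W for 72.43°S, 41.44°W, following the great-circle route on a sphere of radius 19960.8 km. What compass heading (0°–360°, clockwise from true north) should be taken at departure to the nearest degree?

174°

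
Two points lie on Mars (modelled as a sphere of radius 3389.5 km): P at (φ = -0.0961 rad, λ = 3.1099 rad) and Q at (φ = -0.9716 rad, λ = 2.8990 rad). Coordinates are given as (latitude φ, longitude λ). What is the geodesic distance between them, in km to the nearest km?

3022 km

With latitudes φ₁ = -5.506°, φ₂ = -55.669° and longitude difference Δλ = -12.084°:
cos c = sin φ₁ sin φ₂ + cos φ₁ cos φ₂ cos Δλ = (-0.0960)(-0.8258) + (0.9954)(0.5640)(0.9778) = 0.62817,
so c = arccos(0.62817) = 0.89159 rad.
Distance = R·c = 3389.5 × 0.8916 ≈ 3022 km.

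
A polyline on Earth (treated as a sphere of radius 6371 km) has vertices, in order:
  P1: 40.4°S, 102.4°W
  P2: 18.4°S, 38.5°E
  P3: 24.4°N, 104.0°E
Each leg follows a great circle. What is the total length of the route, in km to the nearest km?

Leg P1→P2: central angle 1.9350 rad, distance 12327.8 km.
Leg P2→P3: central angle 1.3408 rad, distance 8542.4 km.
Total: 12327.8 + 8542.4 ≈ 20870 km.

20870 km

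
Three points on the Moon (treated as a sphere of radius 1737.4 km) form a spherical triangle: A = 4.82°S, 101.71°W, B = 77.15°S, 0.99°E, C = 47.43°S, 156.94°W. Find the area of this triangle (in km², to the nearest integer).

Side lengths (central angles): a = 0.9538, b = 1.1082, c = 1.5376 rad; semiperimeter s = 1.7998.
By l'Huilier's theorem, tan(E/4) = √[tan(s/2) tan((s−a)/2) tan((s−b)/2) tan((s−c)/2)], giving spherical excess E = 0.6508 rad.
Area = E·R² = 0.6508 × (1737.4)² ≈ 1964340 km².

1964340 km²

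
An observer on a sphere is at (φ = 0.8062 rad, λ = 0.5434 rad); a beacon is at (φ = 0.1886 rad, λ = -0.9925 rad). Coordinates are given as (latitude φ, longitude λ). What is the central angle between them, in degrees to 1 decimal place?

With latitudes φ₁ = 46.192°, φ₂ = 10.806° and longitude difference Δλ = -88.001°:
cos c = sin φ₁ sin φ₂ + cos φ₁ cos φ₂ cos Δλ = (0.7217)(0.1875) + (0.6922)(0.9823)(0.0349) = 0.15902,
so c = arccos(0.15902) = 1.41109 rad.
So the angular separation is 80.8°.

80.8°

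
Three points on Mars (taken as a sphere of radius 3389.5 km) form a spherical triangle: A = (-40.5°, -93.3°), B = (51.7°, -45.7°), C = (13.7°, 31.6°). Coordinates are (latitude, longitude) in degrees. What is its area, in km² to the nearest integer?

21908096 km²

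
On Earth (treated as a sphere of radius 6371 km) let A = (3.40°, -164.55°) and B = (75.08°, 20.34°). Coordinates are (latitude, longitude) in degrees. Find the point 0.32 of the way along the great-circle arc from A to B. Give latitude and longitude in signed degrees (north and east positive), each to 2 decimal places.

Central angle δ = 1.7709 rad. Interpolating on the sphere with fraction f = 0.32:
P = [sin((1−f)δ)·A + sin(fδ)·B] / sin δ = 0.9526·A + 0.5478·B in Cartesian coordinates,
giving P = (-0.7843, -0.2043, 0.5858), i.e. latitude 35.86°, longitude -165.40°.

35.86°, -165.40°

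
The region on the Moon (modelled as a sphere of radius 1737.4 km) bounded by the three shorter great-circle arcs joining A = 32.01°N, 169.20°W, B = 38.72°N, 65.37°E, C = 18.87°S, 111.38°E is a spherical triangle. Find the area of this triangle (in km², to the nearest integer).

Side lengths (central angles): a = 1.2551, b = 1.5949, c = 1.6228 rad; semiperimeter s = 2.2364.
By l'Huilier's theorem, tan(E/4) = √[tan(s/2) tan((s−a)/2) tan((s−b)/2) tan((s−c)/2)], giving spherical excess E = 1.3111 rad.
Area = E·R² = 1.3111 × (1737.4)² ≈ 3957733 km².

3957733 km²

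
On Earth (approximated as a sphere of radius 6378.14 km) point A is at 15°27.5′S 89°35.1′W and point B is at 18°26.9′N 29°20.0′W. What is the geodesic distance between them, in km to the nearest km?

With latitudes φ₁ = -15.458°, φ₂ = 18.448° and longitude difference Δλ = 60.252°:
cos c = sin φ₁ sin φ₂ + cos φ₁ cos φ₂ cos Δλ = (-0.2665)(0.3164) + (0.9638)(0.9486)(0.4962) = 0.36932,
so c = arccos(0.36932) = 1.19252 rad.
Distance = R·c = 6378.14 × 1.1925 ≈ 7606 km.

7606 km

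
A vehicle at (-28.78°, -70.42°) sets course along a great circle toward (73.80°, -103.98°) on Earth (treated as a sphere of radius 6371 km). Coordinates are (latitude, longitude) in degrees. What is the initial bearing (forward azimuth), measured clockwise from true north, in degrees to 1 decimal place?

Δλ = -33.560° = -0.5857 rad.
y = sin Δλ · cos φ₂ = (-0.5528)(0.2790) = -0.1542
x = cos φ₁ sin φ₂ − sin φ₁ cos φ₂ cos Δλ = (0.8765)(0.9603) − (-0.4814)(0.2790)(0.8333) = 0.9536
θ = atan2(y, x) = -9.19°; adding 360° gives 350.8°.

350.8°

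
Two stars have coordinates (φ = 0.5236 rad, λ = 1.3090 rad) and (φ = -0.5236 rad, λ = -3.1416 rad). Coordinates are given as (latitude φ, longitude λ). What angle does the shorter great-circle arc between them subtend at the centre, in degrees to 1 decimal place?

116.4°

In radians: φ₁ = 0.5236, φ₂ = -0.5236, Δλ = 104.999° = 1.8326 rad.
Haversine: a = sin²(Δφ/2) + cos φ₁ cos φ₂ sin²(Δλ/2) = 0.2500 + (0.8660)(0.8660)(0.6294) = 0.72205.
Central angle c = 2·arcsin(√a) = 2.03097 rad.
So the angular separation is 116.4°.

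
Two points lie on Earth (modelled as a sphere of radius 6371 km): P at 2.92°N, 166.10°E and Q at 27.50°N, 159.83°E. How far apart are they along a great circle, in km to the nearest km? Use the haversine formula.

2813 km

Let φ₁ = 0.0510 rad, φ₂ = 0.4800 rad, and Δλ = -0.1094 rad.
Haversine: a = sin²(Δφ/2) + cos φ₁ cos φ₂ sin²(Δλ/2) = 0.0453 + (0.9987)(0.8870)(0.0030) = 0.04796.
Central angle c = 2·arcsin(√a) = 0.44157 rad.
Distance = R·c = 6371 × 0.4416 ≈ 2813 km.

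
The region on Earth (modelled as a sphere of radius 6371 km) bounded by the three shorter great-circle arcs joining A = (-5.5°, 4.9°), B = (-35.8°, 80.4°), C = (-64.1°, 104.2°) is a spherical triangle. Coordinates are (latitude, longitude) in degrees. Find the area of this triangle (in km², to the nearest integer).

17522048 km²

Side lengths (central angles): a = 0.5541, b = 1.5548, c = 1.3096 rad; semiperimeter s = 1.7093.
By l'Huilier's theorem, tan(E/4) = √[tan(s/2) tan((s−a)/2) tan((s−b)/2) tan((s−c)/2)], giving spherical excess E = 0.4317 rad.
Area = E·R² = 0.4317 × (6371)² ≈ 17522048 km².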